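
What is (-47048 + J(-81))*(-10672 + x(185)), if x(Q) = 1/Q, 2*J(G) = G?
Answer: 185935440463/370 ≈ 5.0253e+8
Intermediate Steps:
J(G) = G/2
(-47048 + J(-81))*(-10672 + x(185)) = (-47048 + (½)*(-81))*(-10672 + 1/185) = (-47048 - 81/2)*(-10672 + 1/185) = -94177/2*(-1974319/185) = 185935440463/370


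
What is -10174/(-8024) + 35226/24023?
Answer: 263531713/96380276 ≈ 2.7343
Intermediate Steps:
-10174/(-8024) + 35226/24023 = -10174*(-1/8024) + 35226*(1/24023) = 5087/4012 + 35226/24023 = 263531713/96380276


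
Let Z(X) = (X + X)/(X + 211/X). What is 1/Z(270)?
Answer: 73111/145800 ≈ 0.50145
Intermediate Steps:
Z(X) = 2*X/(X + 211/X) (Z(X) = (2*X)/(X + 211/X) = 2*X/(X + 211/X))
1/Z(270) = 1/(2*270²/(211 + 270²)) = 1/(2*72900/(211 + 72900)) = 1/(2*72900/73111) = 1/(2*72900*(1/73111)) = 1/(145800/73111) = 73111/145800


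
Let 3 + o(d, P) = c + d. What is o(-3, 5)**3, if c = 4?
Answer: -8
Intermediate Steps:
o(d, P) = 1 + d (o(d, P) = -3 + (4 + d) = 1 + d)
o(-3, 5)**3 = (1 - 3)**3 = (-2)**3 = -8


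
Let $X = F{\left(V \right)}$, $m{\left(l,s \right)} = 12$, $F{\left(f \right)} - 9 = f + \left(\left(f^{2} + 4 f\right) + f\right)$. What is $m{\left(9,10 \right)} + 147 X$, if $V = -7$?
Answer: $2364$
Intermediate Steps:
$F{\left(f \right)} = 9 + f^{2} + 6 f$ ($F{\left(f \right)} = 9 + \left(f + \left(\left(f^{2} + 4 f\right) + f\right)\right) = 9 + \left(f + \left(f^{2} + 5 f\right)\right) = 9 + \left(f^{2} + 6 f\right) = 9 + f^{2} + 6 f$)
$X = 16$ ($X = 9 + \left(-7\right)^{2} + 6 \left(-7\right) = 9 + 49 - 42 = 16$)
$m{\left(9,10 \right)} + 147 X = 12 + 147 \cdot 16 = 12 + 2352 = 2364$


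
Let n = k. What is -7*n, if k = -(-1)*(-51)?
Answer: 357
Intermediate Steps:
k = -51 (k = -1*51 = -51)
n = -51
-7*n = -7*(-51) = 357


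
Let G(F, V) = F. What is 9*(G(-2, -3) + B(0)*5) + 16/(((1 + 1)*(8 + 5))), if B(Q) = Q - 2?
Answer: -1396/13 ≈ -107.38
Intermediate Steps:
B(Q) = -2 + Q
9*(G(-2, -3) + B(0)*5) + 16/(((1 + 1)*(8 + 5))) = 9*(-2 + (-2 + 0)*5) + 16/(((1 + 1)*(8 + 5))) = 9*(-2 - 2*5) + 16/((2*13)) = 9*(-2 - 10) + 16/26 = 9*(-12) + 16*(1/26) = -108 + 8/13 = -1396/13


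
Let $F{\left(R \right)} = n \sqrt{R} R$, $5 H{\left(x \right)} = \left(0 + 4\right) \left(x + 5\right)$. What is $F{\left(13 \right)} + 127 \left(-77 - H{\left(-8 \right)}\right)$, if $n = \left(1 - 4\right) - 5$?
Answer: $- \frac{47371}{5} - 104 \sqrt{13} \approx -9849.2$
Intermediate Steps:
$H{\left(x \right)} = 4 + \frac{4 x}{5}$ ($H{\left(x \right)} = \frac{\left(0 + 4\right) \left(x + 5\right)}{5} = \frac{4 \left(5 + x\right)}{5} = \frac{20 + 4 x}{5} = 4 + \frac{4 x}{5}$)
$n = -8$ ($n = -3 - 5 = -8$)
$F{\left(R \right)} = - 8 R^{\frac{3}{2}}$ ($F{\left(R \right)} = - 8 \sqrt{R} R = - 8 R^{\frac{3}{2}}$)
$F{\left(13 \right)} + 127 \left(-77 - H{\left(-8 \right)}\right) = - 8 \cdot 13^{\frac{3}{2}} + 127 \left(-77 - \left(4 + \frac{4}{5} \left(-8\right)\right)\right) = - 8 \cdot 13 \sqrt{13} + 127 \left(-77 - \left(4 - \frac{32}{5}\right)\right) = - 104 \sqrt{13} + 127 \left(-77 - - \frac{12}{5}\right) = - 104 \sqrt{13} + 127 \left(-77 + \frac{12}{5}\right) = - 104 \sqrt{13} + 127 \left(- \frac{373}{5}\right) = - 104 \sqrt{13} - \frac{47371}{5} = - \frac{47371}{5} - 104 \sqrt{13}$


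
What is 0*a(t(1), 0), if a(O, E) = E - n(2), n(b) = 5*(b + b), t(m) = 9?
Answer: 0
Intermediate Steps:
n(b) = 10*b (n(b) = 5*(2*b) = 10*b)
a(O, E) = -20 + E (a(O, E) = E - 10*2 = E - 1*20 = E - 20 = -20 + E)
0*a(t(1), 0) = 0*(-20 + 0) = 0*(-20) = 0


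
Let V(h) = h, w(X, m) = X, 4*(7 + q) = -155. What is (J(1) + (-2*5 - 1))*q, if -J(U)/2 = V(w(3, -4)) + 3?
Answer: 4209/4 ≈ 1052.3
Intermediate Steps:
q = -183/4 (q = -7 + (¼)*(-155) = -7 - 155/4 = -183/4 ≈ -45.750)
J(U) = -12 (J(U) = -2*(3 + 3) = -2*6 = -12)
(J(1) + (-2*5 - 1))*q = (-12 + (-2*5 - 1))*(-183/4) = (-12 + (-10 - 1))*(-183/4) = (-12 - 11)*(-183/4) = -23*(-183/4) = 4209/4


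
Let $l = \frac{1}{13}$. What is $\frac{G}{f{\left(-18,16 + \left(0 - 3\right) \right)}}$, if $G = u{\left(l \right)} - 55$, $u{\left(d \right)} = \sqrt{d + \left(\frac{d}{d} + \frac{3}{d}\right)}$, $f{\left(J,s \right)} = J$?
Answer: $\frac{55}{18} - \frac{\sqrt{6773}}{234} \approx 2.7039$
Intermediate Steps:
$l = \frac{1}{13} \approx 0.076923$
$u{\left(d \right)} = \sqrt{1 + d + \frac{3}{d}}$ ($u{\left(d \right)} = \sqrt{d + \left(1 + \frac{3}{d}\right)} = \sqrt{1 + d + \frac{3}{d}}$)
$G = -55 + \frac{\sqrt{6773}}{13}$ ($G = \sqrt{1 + \frac{1}{13} + 3 \frac{1}{\frac{1}{13}}} - 55 = \sqrt{1 + \frac{1}{13} + 3 \cdot 13} - 55 = \sqrt{1 + \frac{1}{13} + 39} - 55 = \sqrt{\frac{521}{13}} - 55 = \frac{\sqrt{6773}}{13} - 55 = -55 + \frac{\sqrt{6773}}{13} \approx -48.669$)
$\frac{G}{f{\left(-18,16 + \left(0 - 3\right) \right)}} = \frac{-55 + \frac{\sqrt{6773}}{13}}{-18} = \left(-55 + \frac{\sqrt{6773}}{13}\right) \left(- \frac{1}{18}\right) = \frac{55}{18} - \frac{\sqrt{6773}}{234}$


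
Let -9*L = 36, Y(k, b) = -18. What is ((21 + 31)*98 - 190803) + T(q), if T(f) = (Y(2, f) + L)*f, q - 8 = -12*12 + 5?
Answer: -182825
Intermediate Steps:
q = -131 (q = 8 + (-12*12 + 5) = 8 + (-144 + 5) = 8 - 139 = -131)
L = -4 (L = -⅑*36 = -4)
T(f) = -22*f (T(f) = (-18 - 4)*f = -22*f)
((21 + 31)*98 - 190803) + T(q) = ((21 + 31)*98 - 190803) - 22*(-131) = (52*98 - 190803) + 2882 = (5096 - 190803) + 2882 = -185707 + 2882 = -182825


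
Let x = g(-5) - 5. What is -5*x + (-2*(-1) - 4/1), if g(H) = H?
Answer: 48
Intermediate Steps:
x = -10 (x = -5 - 5 = -10)
-5*x + (-2*(-1) - 4/1) = -5*(-10) + (-2*(-1) - 4/1) = 50 + (2 - 4*1) = 50 + (2 - 4) = 50 - 2 = 48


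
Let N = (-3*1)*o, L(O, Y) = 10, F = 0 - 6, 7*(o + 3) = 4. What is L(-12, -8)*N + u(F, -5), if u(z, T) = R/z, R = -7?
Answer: 3109/42 ≈ 74.024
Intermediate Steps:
o = -17/7 (o = -3 + (1/7)*4 = -3 + 4/7 = -17/7 ≈ -2.4286)
F = -6
u(z, T) = -7/z
N = 51/7 (N = -3*1*(-17/7) = -3*(-17/7) = 51/7 ≈ 7.2857)
L(-12, -8)*N + u(F, -5) = 10*(51/7) - 7/(-6) = 510/7 - 7*(-1/6) = 510/7 + 7/6 = 3109/42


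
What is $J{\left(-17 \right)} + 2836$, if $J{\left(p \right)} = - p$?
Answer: $2853$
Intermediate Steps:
$J{\left(-17 \right)} + 2836 = \left(-1\right) \left(-17\right) + 2836 = 17 + 2836 = 2853$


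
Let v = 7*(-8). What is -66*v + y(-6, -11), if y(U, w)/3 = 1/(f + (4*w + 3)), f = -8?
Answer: 181101/49 ≈ 3695.9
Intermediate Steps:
v = -56
y(U, w) = 3/(-5 + 4*w) (y(U, w) = 3/(-8 + (4*w + 3)) = 3/(-8 + (3 + 4*w)) = 3/(-5 + 4*w))
-66*v + y(-6, -11) = -66*(-56) + 3/(-5 + 4*(-11)) = 3696 + 3/(-5 - 44) = 3696 + 3/(-49) = 3696 + 3*(-1/49) = 3696 - 3/49 = 181101/49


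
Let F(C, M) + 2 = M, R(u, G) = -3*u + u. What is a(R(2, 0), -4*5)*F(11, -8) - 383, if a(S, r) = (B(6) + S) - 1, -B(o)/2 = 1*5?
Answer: -233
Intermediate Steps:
R(u, G) = -2*u
F(C, M) = -2 + M
B(o) = -10 (B(o) = -2*5 = -10)
a(S, r) = -11 + S (a(S, r) = (-10 + S) - 1 = -11 + S)
a(R(2, 0), -4*5)*F(11, -8) - 383 = (-11 - 2*2)*(-2 - 8) - 383 = (-11 - 4)*(-10) - 383 = -15*(-10) - 383 = 150 - 383 = -233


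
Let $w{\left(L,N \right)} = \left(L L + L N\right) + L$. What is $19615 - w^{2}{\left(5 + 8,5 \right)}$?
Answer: $-41394$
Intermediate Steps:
$w{\left(L,N \right)} = L + L^{2} + L N$ ($w{\left(L,N \right)} = \left(L^{2} + L N\right) + L = L + L^{2} + L N$)
$19615 - w^{2}{\left(5 + 8,5 \right)} = 19615 - \left(\left(5 + 8\right) \left(1 + \left(5 + 8\right) + 5\right)\right)^{2} = 19615 - \left(13 \left(1 + 13 + 5\right)\right)^{2} = 19615 - \left(13 \cdot 19\right)^{2} = 19615 - 247^{2} = 19615 - 61009 = -41394$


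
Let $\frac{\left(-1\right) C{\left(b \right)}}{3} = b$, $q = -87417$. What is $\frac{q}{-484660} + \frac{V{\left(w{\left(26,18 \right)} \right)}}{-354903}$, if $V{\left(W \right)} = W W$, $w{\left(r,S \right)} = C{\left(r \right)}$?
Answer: $\frac{850784367}{5212342060} \approx 0.16322$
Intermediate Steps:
$C{\left(b \right)} = - 3 b$
$w{\left(r,S \right)} = - 3 r$
$V{\left(W \right)} = W^{2}$
$\frac{q}{-484660} + \frac{V{\left(w{\left(26,18 \right)} \right)}}{-354903} = - \frac{87417}{-484660} + \frac{\left(\left(-3\right) 26\right)^{2}}{-354903} = \left(-87417\right) \left(- \frac{1}{484660}\right) + \left(-78\right)^{2} \left(- \frac{1}{354903}\right) = \frac{7947}{44060} + 6084 \left(- \frac{1}{354903}\right) = \frac{7947}{44060} - \frac{2028}{118301} = \frac{850784367}{5212342060}$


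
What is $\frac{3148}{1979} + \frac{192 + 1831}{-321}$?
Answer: $- \frac{2993009}{635259} \approx -4.7115$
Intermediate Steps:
$\frac{3148}{1979} + \frac{192 + 1831}{-321} = 3148 \cdot \frac{1}{1979} + 2023 \left(- \frac{1}{321}\right) = \frac{3148}{1979} - \frac{2023}{321} = - \frac{2993009}{635259}$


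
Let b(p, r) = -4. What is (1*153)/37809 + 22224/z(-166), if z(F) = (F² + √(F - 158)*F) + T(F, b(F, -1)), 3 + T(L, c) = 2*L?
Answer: 2554183363049/3150376047985 + 66405312*I/749910985 ≈ 0.81075 + 0.088551*I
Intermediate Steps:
T(L, c) = -3 + 2*L
z(F) = -3 + F² + 2*F + F*√(-158 + F) (z(F) = (F² + √(F - 158)*F) + (-3 + 2*F) = (F² + √(-158 + F)*F) + (-3 + 2*F) = (F² + F*√(-158 + F)) + (-3 + 2*F) = -3 + F² + 2*F + F*√(-158 + F))
(1*153)/37809 + 22224/z(-166) = (1*153)/37809 + 22224/(-3 + (-166)² + 2*(-166) - 166*√(-158 - 166)) = 153*(1/37809) + 22224/(-3 + 27556 - 332 - 2988*I) = 17/4201 + 22224/(-3 + 27556 - 332 - 2988*I) = 17/4201 + 22224/(27221 - 2988*I) = 17/4201 + 22224*((27221 + 2988*I)/749910985) = 17/4201 + 22224*(27221 + 2988*I)/749910985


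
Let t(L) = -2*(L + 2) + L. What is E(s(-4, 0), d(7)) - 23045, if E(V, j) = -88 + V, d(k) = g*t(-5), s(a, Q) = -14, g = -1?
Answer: -23147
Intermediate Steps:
t(L) = -4 - L (t(L) = -2*(2 + L) + L = (-4 - 2*L) + L = -4 - L)
d(k) = -1 (d(k) = -(-4 - 1*(-5)) = -(-4 + 5) = -1*1 = -1)
E(s(-4, 0), d(7)) - 23045 = (-88 - 14) - 23045 = -102 - 23045 = -23147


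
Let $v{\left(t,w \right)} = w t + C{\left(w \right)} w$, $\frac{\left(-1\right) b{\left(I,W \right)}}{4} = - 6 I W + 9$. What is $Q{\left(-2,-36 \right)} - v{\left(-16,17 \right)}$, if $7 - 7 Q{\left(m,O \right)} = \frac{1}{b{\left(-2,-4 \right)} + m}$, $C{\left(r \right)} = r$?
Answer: $- \frac{17249}{1078} \approx -16.001$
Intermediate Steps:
$b{\left(I,W \right)} = -36 + 24 I W$ ($b{\left(I,W \right)} = - 4 \left(- 6 I W + 9\right) = - 4 \left(9 - 6 I W\right) = -36 + 24 I W$)
$v{\left(t,w \right)} = w^{2} + t w$ ($v{\left(t,w \right)} = w t + w w = t w + w^{2} = w^{2} + t w$)
$Q{\left(m,O \right)} = 1 - \frac{1}{7 \left(156 + m\right)}$ ($Q{\left(m,O \right)} = 1 - \frac{1}{7 \left(\left(-36 + 24 \left(-2\right) \left(-4\right)\right) + m\right)} = 1 - \frac{1}{7 \left(\left(-36 + 192\right) + m\right)} = 1 - \frac{1}{7 \left(156 + m\right)}$)
$Q{\left(-2,-36 \right)} - v{\left(-16,17 \right)} = \frac{\frac{1091}{7} - 2}{156 - 2} - 17 \left(-16 + 17\right) = \frac{1}{154} \cdot \frac{1077}{7} - 17 \cdot 1 = \frac{1}{154} \cdot \frac{1077}{7} - 17 = \frac{1077}{1078} - 17 = - \frac{17249}{1078}$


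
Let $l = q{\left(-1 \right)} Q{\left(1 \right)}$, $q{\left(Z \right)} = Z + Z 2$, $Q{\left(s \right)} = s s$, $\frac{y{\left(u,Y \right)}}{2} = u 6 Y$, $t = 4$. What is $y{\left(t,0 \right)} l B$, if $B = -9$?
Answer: $0$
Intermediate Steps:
$y{\left(u,Y \right)} = 12 Y u$ ($y{\left(u,Y \right)} = 2 u 6 Y = 2 \cdot 6 u Y = 2 \cdot 6 Y u = 12 Y u$)
$Q{\left(s \right)} = s^{2}$
$q{\left(Z \right)} = 3 Z$ ($q{\left(Z \right)} = Z + 2 Z = 3 Z$)
$l = -3$ ($l = 3 \left(-1\right) 1^{2} = \left(-3\right) 1 = -3$)
$y{\left(t,0 \right)} l B = 12 \cdot 0 \cdot 4 \left(-3\right) \left(-9\right) = 0 \left(-3\right) \left(-9\right) = 0 \left(-9\right) = 0$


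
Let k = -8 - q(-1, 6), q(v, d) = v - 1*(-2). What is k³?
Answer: -729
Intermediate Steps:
q(v, d) = 2 + v (q(v, d) = v + 2 = 2 + v)
k = -9 (k = -8 - (2 - 1) = -8 - 1*1 = -8 - 1 = -9)
k³ = (-9)³ = -729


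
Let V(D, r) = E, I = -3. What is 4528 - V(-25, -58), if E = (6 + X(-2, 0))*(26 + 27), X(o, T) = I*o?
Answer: 3892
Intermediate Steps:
X(o, T) = -3*o
E = 636 (E = (6 - 3*(-2))*(26 + 27) = (6 + 6)*53 = 12*53 = 636)
V(D, r) = 636
4528 - V(-25, -58) = 4528 - 1*636 = 4528 - 636 = 3892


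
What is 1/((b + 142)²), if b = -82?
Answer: 1/3600 ≈ 0.00027778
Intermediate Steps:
1/((b + 142)²) = 1/((-82 + 142)²) = 1/(60²) = 1/3600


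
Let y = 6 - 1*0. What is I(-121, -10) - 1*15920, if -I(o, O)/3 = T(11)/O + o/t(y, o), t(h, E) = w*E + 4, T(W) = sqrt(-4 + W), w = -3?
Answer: -5842277/367 + 3*sqrt(7)/10 ≈ -15918.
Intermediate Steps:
y = 6 (y = 6 + 0 = 6)
t(h, E) = 4 - 3*E (t(h, E) = -3*E + 4 = 4 - 3*E)
I(o, O) = -3*o/(4 - 3*o) - 3*sqrt(7)/O (I(o, O) = -3*(sqrt(-4 + 11)/O + o/(4 - 3*o)) = -3*(sqrt(7)/O + o/(4 - 3*o)) = -3*(o/(4 - 3*o) + sqrt(7)/O) = -3*o/(4 - 3*o) - 3*sqrt(7)/O)
I(-121, -10) - 1*15920 = 3*(sqrt(7)*(-4 + 3*(-121)) - 1*(-10)*(-121))/(-10*(4 - 3*(-121))) - 1*15920 = 3*(-1/10)*(sqrt(7)*(-4 - 363) - 1210)/(4 + 363) - 15920 = 3*(-1/10)*(sqrt(7)*(-367) - 1210)/367 - 15920 = 3*(-1/10)*(1/367)*(-367*sqrt(7) - 1210) - 15920 = 3*(-1/10)*(1/367)*(-1210 - 367*sqrt(7)) - 15920 = (363/367 + 3*sqrt(7)/10) - 15920 = -5842277/367 + 3*sqrt(7)/10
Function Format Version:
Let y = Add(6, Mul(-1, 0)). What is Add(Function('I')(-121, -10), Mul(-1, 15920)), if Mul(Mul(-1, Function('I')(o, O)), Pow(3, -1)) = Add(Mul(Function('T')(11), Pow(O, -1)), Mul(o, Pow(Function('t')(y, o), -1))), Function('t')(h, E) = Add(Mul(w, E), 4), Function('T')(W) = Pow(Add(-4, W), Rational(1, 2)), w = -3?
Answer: Add(Rational(-5842277, 367), Mul(Rational(3, 10), Pow(7, Rational(1, 2)))) ≈ -15918.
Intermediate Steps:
y = 6 (y = Add(6, 0) = 6)
Function('t')(h, E) = Add(4, Mul(-3, E)) (Function('t')(h, E) = Add(Mul(-3, E), 4) = Add(4, Mul(-3, E)))
Function('I')(o, O) = Add(Mul(-3, o, Pow(Add(4, Mul(-3, o)), -1)), Mul(-3, Pow(7, Rational(1, 2)), Pow(O, -1))) (Function('I')(o, O) = Mul(-3, Add(Mul(Pow(Add(-4, 11), Rational(1, 2)), Pow(O, -1)), Mul(o, Pow(Add(4, Mul(-3, o)), -1)))) = Mul(-3, Add(Mul(Pow(7, Rational(1, 2)), Pow(O, -1)), Mul(o, Pow(Add(4, Mul(-3, o)), -1)))) = Mul(-3, Add(Mul(o, Pow(Add(4, Mul(-3, o)), -1)), Mul(Pow(7, Rational(1, 2)), Pow(O, -1)))) = Add(Mul(-3, o, Pow(Add(4, Mul(-3, o)), -1)), Mul(-3, Pow(7, Rational(1, 2)), Pow(O, -1))))
Add(Function('I')(-121, -10), Mul(-1, 15920)) = Add(Mul(3, Pow(-10, -1), Pow(Add(4, Mul(-3, -121)), -1), Add(Mul(Pow(7, Rational(1, 2)), Add(-4, Mul(3, -121))), Mul(-1, -10, -121))), Mul(-1, 15920)) = Add(Mul(3, Rational(-1, 10), Pow(Add(4, 363), -1), Add(Mul(Pow(7, Rational(1, 2)), Add(-4, -363)), -1210)), -15920) = Add(Mul(3, Rational(-1, 10), Pow(367, -1), Add(Mul(Pow(7, Rational(1, 2)), -367), -1210)), -15920) = Add(Mul(3, Rational(-1, 10), Rational(1, 367), Add(Mul(-367, Pow(7, Rational(1, 2))), -1210)), -15920) = Add(Mul(3, Rational(-1, 10), Rational(1, 367), Add(-1210, Mul(-367, Pow(7, Rational(1, 2))))), -15920) = Add(Add(Rational(363, 367), Mul(Rational(3, 10), Pow(7, Rational(1, 2)))), -15920) = Add(Rational(-5842277, 367), Mul(Rational(3, 10), Pow(7, Rational(1, 2))))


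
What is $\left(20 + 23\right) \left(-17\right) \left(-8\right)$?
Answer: $5848$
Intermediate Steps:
$\left(20 + 23\right) \left(-17\right) \left(-8\right) = 43 \left(-17\right) \left(-8\right) = \left(-731\right) \left(-8\right) = 5848$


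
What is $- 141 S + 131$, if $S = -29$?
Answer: $4220$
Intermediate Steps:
$- 141 S + 131 = \left(-141\right) \left(-29\right) + 131 = 4089 + 131 = 4220$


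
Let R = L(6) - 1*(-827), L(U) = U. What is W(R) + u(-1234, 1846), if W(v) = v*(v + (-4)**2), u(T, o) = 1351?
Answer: 708568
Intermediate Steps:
R = 833 (R = 6 - 1*(-827) = 6 + 827 = 833)
W(v) = v*(16 + v) (W(v) = v*(v + 16) = v*(16 + v))
W(R) + u(-1234, 1846) = 833*(16 + 833) + 1351 = 833*849 + 1351 = 707217 + 1351 = 708568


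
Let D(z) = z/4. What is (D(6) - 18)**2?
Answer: 1089/4 ≈ 272.25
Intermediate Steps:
D(z) = z/4 (D(z) = z*(1/4) = z/4)
(D(6) - 18)**2 = ((1/4)*6 - 18)**2 = (3/2 - 18)**2 = (-33/2)**2 = 1089/4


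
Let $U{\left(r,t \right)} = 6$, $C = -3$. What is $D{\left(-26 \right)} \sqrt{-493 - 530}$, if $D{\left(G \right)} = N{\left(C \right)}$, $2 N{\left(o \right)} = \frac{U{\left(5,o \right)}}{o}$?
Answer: $- i \sqrt{1023} \approx - 31.984 i$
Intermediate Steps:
$N{\left(o \right)} = \frac{3}{o}$ ($N{\left(o \right)} = \frac{6 \frac{1}{o}}{2} = \frac{3}{o}$)
$D{\left(G \right)} = -1$ ($D{\left(G \right)} = \frac{3}{-3} = 3 \left(- \frac{1}{3}\right) = -1$)
$D{\left(-26 \right)} \sqrt{-493 - 530} = - \sqrt{-493 - 530} = - \sqrt{-1023} = - i \sqrt{1023}$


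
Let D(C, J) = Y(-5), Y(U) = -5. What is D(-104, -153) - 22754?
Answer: -22759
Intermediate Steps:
D(C, J) = -5
D(-104, -153) - 22754 = -5 - 22754 = -22759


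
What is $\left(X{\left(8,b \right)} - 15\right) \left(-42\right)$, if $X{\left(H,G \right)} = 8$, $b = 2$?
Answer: $294$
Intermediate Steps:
$\left(X{\left(8,b \right)} - 15\right) \left(-42\right) = \left(8 - 15\right) \left(-42\right) = \left(-7\right) \left(-42\right) = 294$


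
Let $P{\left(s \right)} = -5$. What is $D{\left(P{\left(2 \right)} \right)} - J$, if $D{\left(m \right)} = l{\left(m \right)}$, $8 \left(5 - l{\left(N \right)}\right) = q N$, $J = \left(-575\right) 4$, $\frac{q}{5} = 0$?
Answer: $2305$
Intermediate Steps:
$q = 0$ ($q = 5 \cdot 0 = 0$)
$J = -2300$
$l{\left(N \right)} = 5$ ($l{\left(N \right)} = 5 - \frac{0 N}{8} = 5 - 0 = 5 + 0 = 5$)
$D{\left(m \right)} = 5$
$D{\left(P{\left(2 \right)} \right)} - J = 5 - -2300 = 5 + 2300 = 2305$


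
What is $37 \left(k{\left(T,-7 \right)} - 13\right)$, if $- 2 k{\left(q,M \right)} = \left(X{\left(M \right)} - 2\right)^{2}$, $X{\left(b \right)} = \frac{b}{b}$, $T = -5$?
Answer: $- \frac{999}{2} \approx -499.5$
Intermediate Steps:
$X{\left(b \right)} = 1$
$k{\left(q,M \right)} = - \frac{1}{2}$ ($k{\left(q,M \right)} = - \frac{\left(1 - 2\right)^{2}}{2} = - \frac{\left(-1\right)^{2}}{2} = \left(- \frac{1}{2}\right) 1 = - \frac{1}{2}$)
$37 \left(k{\left(T,-7 \right)} - 13\right) = 37 \left(- \frac{1}{2} - 13\right) = 37 \left(- \frac{27}{2}\right) = - \frac{999}{2}$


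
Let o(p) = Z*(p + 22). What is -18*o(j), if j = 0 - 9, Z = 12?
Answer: -2808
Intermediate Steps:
j = -9
o(p) = 264 + 12*p (o(p) = 12*(p + 22) = 12*(22 + p) = 264 + 12*p)
-18*o(j) = -18*(264 + 12*(-9)) = -18*(264 - 108) = -18*156 = -2808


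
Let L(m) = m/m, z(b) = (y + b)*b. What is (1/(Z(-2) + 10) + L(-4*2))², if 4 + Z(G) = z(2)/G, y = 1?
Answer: 16/9 ≈ 1.7778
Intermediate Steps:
z(b) = b*(1 + b) (z(b) = (1 + b)*b = b*(1 + b))
Z(G) = -4 + 6/G (Z(G) = -4 + (2*(1 + 2))/G = -4 + (2*3)/G = -4 + 6/G)
L(m) = 1
(1/(Z(-2) + 10) + L(-4*2))² = (1/((-4 + 6/(-2)) + 10) + 1)² = (1/((-4 + 6*(-½)) + 10) + 1)² = (1/((-4 - 3) + 10) + 1)² = (1/(-7 + 10) + 1)² = (1/3 + 1)² = (⅓ + 1)² = (4/3)² = 16/9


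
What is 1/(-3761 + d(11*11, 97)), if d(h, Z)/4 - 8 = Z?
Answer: -1/3341 ≈ -0.00029931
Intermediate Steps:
d(h, Z) = 32 + 4*Z
1/(-3761 + d(11*11, 97)) = 1/(-3761 + (32 + 4*97)) = 1/(-3761 + (32 + 388)) = 1/(-3761 + 420) = 1/(-3341) = -1/3341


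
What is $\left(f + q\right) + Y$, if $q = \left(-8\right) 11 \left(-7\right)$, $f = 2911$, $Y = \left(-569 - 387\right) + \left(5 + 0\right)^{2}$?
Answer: $2596$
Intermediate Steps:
$Y = -931$ ($Y = -956 + 5^{2} = -956 + 25 = -931$)
$q = 616$ ($q = \left(-88\right) \left(-7\right) = 616$)
$\left(f + q\right) + Y = \left(2911 + 616\right) - 931 = 3527 - 931 = 2596$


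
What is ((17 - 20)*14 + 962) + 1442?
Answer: 2362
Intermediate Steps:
((17 - 20)*14 + 962) + 1442 = (-3*14 + 962) + 1442 = (-42 + 962) + 1442 = 920 + 1442 = 2362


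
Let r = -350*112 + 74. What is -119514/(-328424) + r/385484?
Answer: 4152602169/15825274652 ≈ 0.26240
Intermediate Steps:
r = -39126 (r = -39200 + 74 = -39126)
-119514/(-328424) + r/385484 = -119514/(-328424) - 39126/385484 = -119514*(-1/328424) - 39126*1/385484 = 59757/164212 - 19563/192742 = 4152602169/15825274652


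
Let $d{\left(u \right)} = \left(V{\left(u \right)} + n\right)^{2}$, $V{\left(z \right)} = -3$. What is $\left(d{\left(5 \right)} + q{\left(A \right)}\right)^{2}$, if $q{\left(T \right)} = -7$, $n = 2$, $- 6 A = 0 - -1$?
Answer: $36$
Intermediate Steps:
$A = - \frac{1}{6}$ ($A = - \frac{0 - -1}{6} = - \frac{0 + 1}{6} = \left(- \frac{1}{6}\right) 1 = - \frac{1}{6} \approx -0.16667$)
$d{\left(u \right)} = 1$ ($d{\left(u \right)} = \left(-3 + 2\right)^{2} = \left(-1\right)^{2} = 1$)
$\left(d{\left(5 \right)} + q{\left(A \right)}\right)^{2} = \left(1 - 7\right)^{2} = \left(-6\right)^{2} = 36$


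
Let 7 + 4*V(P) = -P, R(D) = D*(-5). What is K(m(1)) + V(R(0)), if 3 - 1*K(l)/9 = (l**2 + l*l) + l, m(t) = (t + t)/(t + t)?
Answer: -7/4 ≈ -1.7500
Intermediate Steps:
m(t) = 1 (m(t) = (2*t)/((2*t)) = (2*t)*(1/(2*t)) = 1)
R(D) = -5*D
V(P) = -7/4 - P/4 (V(P) = -7/4 + (-P)/4 = -7/4 - P/4)
K(l) = 27 - 18*l**2 - 9*l (K(l) = 27 - 9*((l**2 + l*l) + l) = 27 - 9*((l**2 + l**2) + l) = 27 - 9*(2*l**2 + l) = 27 - 9*(l + 2*l**2) = 27 + (-18*l**2 - 9*l) = 27 - 18*l**2 - 9*l)
K(m(1)) + V(R(0)) = (27 - 18*1**2 - 9*1) + (-7/4 - (-5)*0/4) = (27 - 18*1 - 9) + (-7/4 - 1/4*0) = (27 - 18 - 9) + (-7/4 + 0) = 0 - 7/4 = -7/4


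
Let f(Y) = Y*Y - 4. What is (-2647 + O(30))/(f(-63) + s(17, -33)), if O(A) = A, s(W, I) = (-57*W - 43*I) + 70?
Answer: -2617/4485 ≈ -0.58350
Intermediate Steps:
s(W, I) = 70 - 57*W - 43*I
f(Y) = -4 + Y² (f(Y) = Y² - 4 = -4 + Y²)
(-2647 + O(30))/(f(-63) + s(17, -33)) = (-2647 + 30)/((-4 + (-63)²) + (70 - 57*17 - 43*(-33))) = -2617/((-4 + 3969) + (70 - 969 + 1419)) = -2617/(3965 + 520) = -2617/4485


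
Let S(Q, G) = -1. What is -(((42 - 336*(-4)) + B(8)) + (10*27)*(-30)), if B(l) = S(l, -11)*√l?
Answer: 6714 + 2*√2 ≈ 6716.8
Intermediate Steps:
B(l) = -√l
-(((42 - 336*(-4)) + B(8)) + (10*27)*(-30)) = -(((42 - 336*(-4)) - √8) + (10*27)*(-30)) = -(((42 - 56*(-24)) - 2*√2) + 270*(-30)) = -(((42 + 1344) - 2*√2) - 8100) = -((1386 - 2*√2) - 8100) = -(-6714 - 2*√2) = 6714 + 2*√2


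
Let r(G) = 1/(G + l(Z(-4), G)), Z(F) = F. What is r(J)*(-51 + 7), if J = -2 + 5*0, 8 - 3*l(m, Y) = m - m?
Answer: -66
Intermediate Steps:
l(m, Y) = 8/3 (l(m, Y) = 8/3 - (m - m)/3 = 8/3 - ⅓*0 = 8/3 + 0 = 8/3)
J = -2 (J = -2 + 0 = -2)
r(G) = 1/(8/3 + G) (r(G) = 1/(G + 8/3) = 1/(8/3 + G))
r(J)*(-51 + 7) = (3/(8 + 3*(-2)))*(-51 + 7) = (3/(8 - 6))*(-44) = (3/2)*(-44) = -66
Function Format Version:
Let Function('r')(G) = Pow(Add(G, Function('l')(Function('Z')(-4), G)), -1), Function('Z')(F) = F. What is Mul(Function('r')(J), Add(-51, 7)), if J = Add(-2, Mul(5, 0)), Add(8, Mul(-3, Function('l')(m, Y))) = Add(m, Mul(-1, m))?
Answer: -66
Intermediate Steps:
Function('l')(m, Y) = Rational(8, 3) (Function('l')(m, Y) = Add(Rational(8, 3), Mul(Rational(-1, 3), Add(m, Mul(-1, m)))) = Add(Rational(8, 3), Mul(Rational(-1, 3), 0)) = Add(Rational(8, 3), 0) = Rational(8, 3))
J = -2 (J = Add(-2, 0) = -2)
Function('r')(G) = Pow(Add(Rational(8, 3), G), -1) (Function('r')(G) = Pow(Add(G, Rational(8, 3)), -1) = Pow(Add(Rational(8, 3), G), -1))
Mul(Function('r')(J), Add(-51, 7)) = Mul(Mul(3, Pow(Add(8, Mul(3, -2)), -1)), Add(-51, 7)) = Mul(Mul(3, Pow(Add(8, -6), -1)), -44) = Mul(Mul(3, Pow(2, -1)), -44) = Mul(Mul(3, Rational(1, 2)), -44) = Mul(Rational(3, 2), -44) = -66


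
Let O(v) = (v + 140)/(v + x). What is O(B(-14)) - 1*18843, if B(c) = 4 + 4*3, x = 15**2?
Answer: -4541007/241 ≈ -18842.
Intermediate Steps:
x = 225
B(c) = 16 (B(c) = 4 + 12 = 16)
O(v) = (140 + v)/(225 + v) (O(v) = (v + 140)/(v + 225) = (140 + v)/(225 + v))
O(B(-14)) - 1*18843 = (140 + 16)/(225 + 16) - 1*18843 = 156/241 - 18843 = -4541007/241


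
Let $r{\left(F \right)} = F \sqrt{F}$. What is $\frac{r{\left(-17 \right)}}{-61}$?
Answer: $\frac{17 i \sqrt{17}}{61} \approx 1.1491 i$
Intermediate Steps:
$r{\left(F \right)} = F^{\frac{3}{2}}$
$\frac{r{\left(-17 \right)}}{-61} = \frac{\left(-17\right)^{\frac{3}{2}}}{-61} = - 17 i \sqrt{17} \left(- \frac{1}{61}\right) = \frac{17 i \sqrt{17}}{61}$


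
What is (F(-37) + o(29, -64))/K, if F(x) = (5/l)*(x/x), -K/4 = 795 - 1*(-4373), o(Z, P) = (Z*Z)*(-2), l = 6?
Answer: 10087/124032 ≈ 0.081326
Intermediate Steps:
o(Z, P) = -2*Z**2 (o(Z, P) = Z**2*(-2) = -2*Z**2)
K = -20672 (K = -4*(795 - 1*(-4373)) = -4*(795 + 4373) = -4*5168 = -20672)
F(x) = 5/6 (F(x) = (5/6)*(x/x) = (5*(1/6))*1 = (5/6)*1 = 5/6)
(F(-37) + o(29, -64))/K = (5/6 - 2*29**2)/(-20672) = (5/6 - 2*841)*(-1/20672) = (5/6 - 1682)*(-1/20672) = -10087/6*(-1/20672) = 10087/124032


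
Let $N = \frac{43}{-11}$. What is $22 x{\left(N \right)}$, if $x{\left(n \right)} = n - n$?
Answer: $0$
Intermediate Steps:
$N = - \frac{43}{11}$ ($N = 43 \left(- \frac{1}{11}\right) = - \frac{43}{11} \approx -3.9091$)
$x{\left(n \right)} = 0$
$22 x{\left(N \right)} = 22 \cdot 0 = 0$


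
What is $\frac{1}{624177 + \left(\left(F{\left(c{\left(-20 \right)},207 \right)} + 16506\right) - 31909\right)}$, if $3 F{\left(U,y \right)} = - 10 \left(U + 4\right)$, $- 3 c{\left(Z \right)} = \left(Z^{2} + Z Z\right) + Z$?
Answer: $\frac{3}{1828882} \approx 1.6403 \cdot 10^{-6}$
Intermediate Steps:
$c{\left(Z \right)} = - \frac{2 Z^{2}}{3} - \frac{Z}{3}$ ($c{\left(Z \right)} = - \frac{\left(Z^{2} + Z Z\right) + Z}{3} = - \frac{\left(Z^{2} + Z^{2}\right) + Z}{3} = - \frac{2 Z^{2} + Z}{3} = - \frac{Z + 2 Z^{2}}{3} = - \frac{2 Z^{2}}{3} - \frac{Z}{3}$)
$F{\left(U,y \right)} = - \frac{40}{3} - \frac{10 U}{3}$ ($F{\left(U,y \right)} = \frac{\left(-10\right) \left(U + 4\right)}{3} = \frac{\left(-10\right) \left(4 + U\right)}{3} = \frac{-40 - 10 U}{3} = - \frac{40}{3} - \frac{10 U}{3}$)
$\frac{1}{624177 + \left(\left(F{\left(c{\left(-20 \right)},207 \right)} + 16506\right) - 31909\right)} = \frac{1}{624177 - \left(\frac{46249}{3} + \frac{10}{3} \left(- \frac{1}{3}\right) \left(-20\right) \left(1 + 2 \left(-20\right)\right)\right)} = \frac{1}{624177 - \left(\frac{46249}{3} + \frac{10}{3} \left(- \frac{1}{3}\right) \left(-20\right) \left(1 - 40\right)\right)} = \frac{1}{624177 - \left(\frac{46249}{3} + \frac{10}{3} \left(- \frac{1}{3}\right) \left(-20\right) \left(-39\right)\right)} = \frac{1}{624177 + \left(\left(\left(- \frac{40}{3} - - \frac{2600}{3}\right) + 16506\right) - 31909\right)} = \frac{1}{624177 + \left(\left(\left(- \frac{40}{3} + \frac{2600}{3}\right) + 16506\right) - 31909\right)} = \frac{1}{624177 + \left(\left(\frac{2560}{3} + 16506\right) - 31909\right)} = \frac{1}{624177 + \left(\frac{52078}{3} - 31909\right)} = \frac{1}{624177 - \frac{43649}{3}} = \frac{1}{\frac{1828882}{3}} = \frac{3}{1828882}$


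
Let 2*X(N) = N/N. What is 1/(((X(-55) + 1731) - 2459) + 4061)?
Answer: 2/6667 ≈ 0.00029999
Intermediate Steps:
X(N) = ½ (X(N) = (N/N)/2 = (½)*1 = ½)
1/(((X(-55) + 1731) - 2459) + 4061) = 1/(((½ + 1731) - 2459) + 4061) = 1/((3463/2 - 2459) + 4061) = 1/(-1455/2 + 4061) = 1/(6667/2) = 2/6667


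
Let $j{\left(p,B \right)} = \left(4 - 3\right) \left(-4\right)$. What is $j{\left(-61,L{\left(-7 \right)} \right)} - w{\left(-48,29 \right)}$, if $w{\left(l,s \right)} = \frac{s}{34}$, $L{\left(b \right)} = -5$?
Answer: $- \frac{165}{34} \approx -4.8529$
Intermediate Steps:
$w{\left(l,s \right)} = \frac{s}{34}$ ($w{\left(l,s \right)} = s \frac{1}{34} = \frac{s}{34}$)
$j{\left(p,B \right)} = -4$ ($j{\left(p,B \right)} = 1 \left(-4\right) = -4$)
$j{\left(-61,L{\left(-7 \right)} \right)} - w{\left(-48,29 \right)} = -4 - \frac{1}{34} \cdot 29 = -4 - \frac{29}{34} = - \frac{165}{34}$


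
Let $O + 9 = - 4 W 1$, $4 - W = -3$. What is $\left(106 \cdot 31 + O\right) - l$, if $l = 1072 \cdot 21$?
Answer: $-19263$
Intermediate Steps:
$W = 7$ ($W = 4 - -3 = 4 + 3 = 7$)
$O = -37$ ($O = -9 + \left(-4\right) 7 \cdot 1 = -9 - 28 = -37$)
$l = 22512$
$\left(106 \cdot 31 + O\right) - l = \left(106 \cdot 31 - 37\right) - 22512 = \left(3286 - 37\right) - 22512 = 3249 - 22512 = -19263$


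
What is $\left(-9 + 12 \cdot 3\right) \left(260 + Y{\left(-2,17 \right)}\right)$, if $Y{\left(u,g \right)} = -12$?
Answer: $6696$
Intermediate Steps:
$\left(-9 + 12 \cdot 3\right) \left(260 + Y{\left(-2,17 \right)}\right) = \left(-9 + 12 \cdot 3\right) \left(260 - 12\right) = \left(-9 + 36\right) 248 = 27 \cdot 248 = 6696$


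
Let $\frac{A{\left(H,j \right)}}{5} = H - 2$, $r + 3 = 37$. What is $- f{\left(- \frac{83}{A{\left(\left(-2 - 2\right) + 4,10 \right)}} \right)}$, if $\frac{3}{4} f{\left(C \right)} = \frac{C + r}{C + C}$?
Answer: $- \frac{282}{83} \approx -3.3976$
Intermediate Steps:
$r = 34$ ($r = -3 + 37 = 34$)
$A{\left(H,j \right)} = -10 + 5 H$ ($A{\left(H,j \right)} = 5 \left(H - 2\right) = 5 \left(-2 + H\right) = -10 + 5 H$)
$f{\left(C \right)} = \frac{2 \left(34 + C\right)}{3 C}$ ($f{\left(C \right)} = \frac{4 \frac{C + 34}{C + C}}{3} = \frac{4 \frac{34 + C}{2 C}}{3} = \frac{2 \left(34 + C\right)}{3 C}$)
$- f{\left(- \frac{83}{A{\left(\left(-2 - 2\right) + 4,10 \right)}} \right)} = - \frac{2 \left(34 - \frac{83}{-10 + 5 \left(\left(-2 - 2\right) + 4\right)}\right)}{3 \left(- \frac{83}{-10 + 5 \left(\left(-2 - 2\right) + 4\right)}\right)} = - \frac{2 \left(34 - \frac{83}{-10 + 5 \left(-4 + 4\right)}\right)}{3 \left(- \frac{83}{-10 + 5 \left(-4 + 4\right)}\right)} = - \frac{2 \left(34 - \frac{83}{-10 + 5 \cdot 0}\right)}{3 \left(- \frac{83}{-10 + 5 \cdot 0}\right)} = - \frac{2 \left(34 - \frac{83}{-10 + 0}\right)}{3 \left(- \frac{83}{-10 + 0}\right)} = - \frac{2 \left(34 - \frac{83}{-10}\right)}{3 \left(- \frac{83}{-10}\right)} = - \frac{2 \left(34 - - \frac{83}{10}\right)}{3 \left(\left(-83\right) \left(- \frac{1}{10}\right)\right)} = - \frac{2 \left(34 + \frac{83}{10}\right)}{3 \cdot \frac{83}{10}} = - \frac{2 \cdot 10 \cdot 423}{3 \cdot 83 \cdot 10} = \left(-1\right) \frac{282}{83} = - \frac{282}{83}$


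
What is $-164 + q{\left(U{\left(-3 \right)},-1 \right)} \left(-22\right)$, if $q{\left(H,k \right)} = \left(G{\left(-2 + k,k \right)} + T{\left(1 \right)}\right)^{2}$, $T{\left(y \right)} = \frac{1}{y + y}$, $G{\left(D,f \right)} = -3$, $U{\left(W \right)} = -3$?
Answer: $- \frac{603}{2} \approx -301.5$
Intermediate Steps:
$T{\left(y \right)} = \frac{1}{2 y}$
$q{\left(H,k \right)} = \frac{25}{4}$ ($q{\left(H,k \right)} = \left(-3 + \frac{1}{2 \cdot 1}\right)^{2} = \left(-3 + \frac{1}{2} \cdot 1\right)^{2} = \left(-3 + \frac{1}{2}\right)^{2} = \left(- \frac{5}{2}\right)^{2} = \frac{25}{4}$)
$-164 + q{\left(U{\left(-3 \right)},-1 \right)} \left(-22\right) = -164 + \frac{25}{4} \left(-22\right) = -164 - \frac{275}{2} = - \frac{603}{2}$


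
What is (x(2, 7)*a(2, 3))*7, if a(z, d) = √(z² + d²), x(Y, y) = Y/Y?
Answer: 7*√13 ≈ 25.239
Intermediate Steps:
x(Y, y) = 1
a(z, d) = √(d² + z²)
(x(2, 7)*a(2, 3))*7 = (1*√(3² + 2²))*7 = (1*√(9 + 4))*7 = (1*√13)*7 = √13*7 = 7*√13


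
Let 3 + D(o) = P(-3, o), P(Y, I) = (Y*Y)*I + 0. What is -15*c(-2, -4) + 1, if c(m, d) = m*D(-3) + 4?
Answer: -959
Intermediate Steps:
P(Y, I) = I*Y² (P(Y, I) = Y²*I + 0 = I*Y² + 0 = I*Y²)
D(o) = -3 + 9*o (D(o) = -3 + o*(-3)² = -3 + o*9 = -3 + 9*o)
c(m, d) = 4 - 30*m (c(m, d) = m*(-3 + 9*(-3)) + 4 = m*(-3 - 27) + 4 = m*(-30) + 4 = -30*m + 4 = 4 - 30*m)
-15*c(-2, -4) + 1 = -15*(4 - 30*(-2)) + 1 = -15*(4 + 60) + 1 = -15*64 + 1 = -960 + 1 = -959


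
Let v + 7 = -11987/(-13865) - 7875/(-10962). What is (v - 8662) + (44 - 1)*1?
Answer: -20806492397/2412510 ≈ -8624.4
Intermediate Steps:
v = -13068707/2412510 (v = -7 + (-11987/(-13865) - 7875/(-10962)) = -7 + (-11987*(-1/13865) - 7875*(-1/10962)) = -7 + (11987/13865 + 125/174) = -7 + 3818863/2412510 = -13068707/2412510 ≈ -5.4171)
(v - 8662) + (44 - 1)*1 = (-13068707/2412510 - 8662) + (44 - 1)*1 = -20910230327/2412510 + 43*1 = -20910230327/2412510 + 43 = -20806492397/2412510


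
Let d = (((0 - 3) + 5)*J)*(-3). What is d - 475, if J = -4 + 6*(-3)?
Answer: -343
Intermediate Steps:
J = -22 (J = -4 - 18 = -22)
d = 132 (d = (((0 - 3) + 5)*(-22))*(-3) = ((-3 + 5)*(-22))*(-3) = (2*(-22))*(-3) = -44*(-3) = 132)
d - 475 = 132 - 475 = -343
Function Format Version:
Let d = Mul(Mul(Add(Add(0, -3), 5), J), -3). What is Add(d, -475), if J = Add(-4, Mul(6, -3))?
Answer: -343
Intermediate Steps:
J = -22 (J = Add(-4, -18) = -22)
d = 132 (d = Mul(Mul(Add(Add(0, -3), 5), -22), -3) = Mul(Mul(Add(-3, 5), -22), -3) = Mul(Mul(2, -22), -3) = Mul(-44, -3) = 132)
Add(d, -475) = Add(132, -475) = -343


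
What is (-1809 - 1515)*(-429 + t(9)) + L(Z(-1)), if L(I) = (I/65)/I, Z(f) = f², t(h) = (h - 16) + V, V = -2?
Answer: 94634281/65 ≈ 1.4559e+6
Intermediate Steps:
t(h) = -18 + h (t(h) = (h - 16) - 2 = (-16 + h) - 2 = -18 + h)
L(I) = 1/65 (L(I) = (I*(1/65))/I = (I/65)/I = 1/65)
(-1809 - 1515)*(-429 + t(9)) + L(Z(-1)) = (-1809 - 1515)*(-429 + (-18 + 9)) + 1/65 = -3324*(-429 - 9) + 1/65 = -3324*(-438) + 1/65 = 1455912 + 1/65 = 94634281/65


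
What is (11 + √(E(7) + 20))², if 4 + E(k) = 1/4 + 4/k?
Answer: (154 + √3297)²/196 ≈ 228.05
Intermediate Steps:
E(k) = -15/4 + 4/k (E(k) = -4 + (1/4 + 4/k) = -4 + (1*(¼) + 4/k) = -4 + (¼ + 4/k) = -15/4 + 4/k)
(11 + √(E(7) + 20))² = (11 + √((-15/4 + 4/7) + 20))² = (11 + √(-89/28 + 20))² = (11 + √(471/28))² = (11 + √3297/14)²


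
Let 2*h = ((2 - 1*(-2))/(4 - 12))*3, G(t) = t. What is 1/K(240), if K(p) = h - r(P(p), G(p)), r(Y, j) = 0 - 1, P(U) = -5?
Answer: 4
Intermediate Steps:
r(Y, j) = -1
h = -3/4 (h = (((2 - 1*(-2))/(4 - 12))*3)/2 = (((2 + 2)/(-8))*3)/2 = ((4*(-1/8))*3)/2 = (-1/2*3)/2 = (1/2)*(-3/2) = -3/4 ≈ -0.75000)
K(p) = 1/4 (K(p) = -3/4 - 1*(-1) = -3/4 + 1 = 1/4)
1/K(240) = 1/(1/4) = 4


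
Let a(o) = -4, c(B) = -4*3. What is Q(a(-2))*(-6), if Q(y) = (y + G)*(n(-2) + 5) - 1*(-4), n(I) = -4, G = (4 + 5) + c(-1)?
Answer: 18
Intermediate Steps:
c(B) = -12
G = -3 (G = (4 + 5) - 12 = 9 - 12 = -3)
Q(y) = 1 + y (Q(y) = (y - 3)*(-4 + 5) - 1*(-4) = (-3 + y)*1 + 4 = (-3 + y) + 4 = 1 + y)
Q(a(-2))*(-6) = (1 - 4)*(-6) = -3*(-6) = 18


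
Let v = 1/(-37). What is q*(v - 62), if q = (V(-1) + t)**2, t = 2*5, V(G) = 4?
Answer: -449820/37 ≈ -12157.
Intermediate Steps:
t = 10
q = 196 (q = (4 + 10)**2 = 14**2 = 196)
v = -1/37 ≈ -0.027027
q*(v - 62) = 196*(-1/37 - 62) = 196*(-2295/37) = -449820/37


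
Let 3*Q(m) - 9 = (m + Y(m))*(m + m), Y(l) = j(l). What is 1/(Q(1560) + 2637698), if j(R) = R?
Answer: 1/5882501 ≈ 1.7000e-7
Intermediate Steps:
Y(l) = l
Q(m) = 3 + 4*m²/3 (Q(m) = 3 + ((m + m)*(m + m))/3 = 3 + ((2*m)*(2*m))/3 = 3 + (4*m²)/3 = 3 + 4*m²/3)
1/(Q(1560) + 2637698) = 1/((3 + (4/3)*1560²) + 2637698) = 1/((3 + (4/3)*2433600) + 2637698) = 1/((3 + 3244800) + 2637698) = 1/(3244803 + 2637698) = 1/5882501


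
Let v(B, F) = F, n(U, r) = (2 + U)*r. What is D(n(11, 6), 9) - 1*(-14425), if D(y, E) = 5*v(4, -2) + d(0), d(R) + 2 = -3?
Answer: 14410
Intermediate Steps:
d(R) = -5 (d(R) = -2 - 3 = -5)
n(U, r) = r*(2 + U)
D(y, E) = -15 (D(y, E) = 5*(-2) - 5 = -10 - 5 = -15)
D(n(11, 6), 9) - 1*(-14425) = -15 - 1*(-14425) = -15 + 14425 = 14410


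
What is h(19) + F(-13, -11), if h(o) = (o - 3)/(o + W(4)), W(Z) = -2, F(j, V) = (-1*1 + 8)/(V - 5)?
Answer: 137/272 ≈ 0.50368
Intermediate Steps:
F(j, V) = 7/(-5 + V) (F(j, V) = (-1 + 8)/(-5 + V) = 7/(-5 + V))
h(o) = (-3 + o)/(-2 + o) (h(o) = (o - 3)/(o - 2) = (-3 + o)/(-2 + o))
h(19) + F(-13, -11) = (-3 + 19)/(-2 + 19) + 7/(-5 - 11) = 16/17 + 7/(-16) = (1/17)*16 + 7*(-1/16) = 16/17 - 7/16 = 137/272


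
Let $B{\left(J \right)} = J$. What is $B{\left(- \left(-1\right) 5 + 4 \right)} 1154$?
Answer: $10386$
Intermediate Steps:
$B{\left(- \left(-1\right) 5 + 4 \right)} 1154 = \left(- \left(-1\right) 5 + 4\right) 1154 = \left(\left(-1\right) \left(-5\right) + 4\right) 1154 = \left(5 + 4\right) 1154 = 9 \cdot 1154 = 10386$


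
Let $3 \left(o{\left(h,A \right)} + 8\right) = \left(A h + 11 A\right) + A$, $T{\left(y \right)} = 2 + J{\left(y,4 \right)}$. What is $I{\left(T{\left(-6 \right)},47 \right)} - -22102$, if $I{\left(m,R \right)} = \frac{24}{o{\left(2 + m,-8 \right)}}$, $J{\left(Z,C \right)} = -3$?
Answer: $\frac{353623}{16} \approx 22101.0$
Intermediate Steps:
$T{\left(y \right)} = -1$ ($T{\left(y \right)} = 2 - 3 = -1$)
$o{\left(h,A \right)} = -8 + 4 A + \frac{A h}{3}$ ($o{\left(h,A \right)} = -8 + \frac{\left(A h + 11 A\right) + A}{3} = -8 + \frac{\left(11 A + A h\right) + A}{3} = -8 + \frac{12 A + A h}{3} = -8 + \left(4 A + \frac{A h}{3}\right) = -8 + 4 A + \frac{A h}{3}$)
$I{\left(m,R \right)} = \frac{24}{- \frac{136}{3} - \frac{8 m}{3}}$ ($I{\left(m,R \right)} = \frac{24}{-8 + 4 \left(-8\right) + \frac{1}{3} \left(-8\right) \left(2 + m\right)} = \frac{24}{-8 - 32 - \left(\frac{16}{3} + \frac{8 m}{3}\right)} = \frac{24}{- \frac{136}{3} - \frac{8 m}{3}}$)
$I{\left(T{\left(-6 \right)},47 \right)} - -22102 = - \frac{9}{17 - 1} - -22102 = - \frac{9}{16} + 22102 = \frac{353623}{16}$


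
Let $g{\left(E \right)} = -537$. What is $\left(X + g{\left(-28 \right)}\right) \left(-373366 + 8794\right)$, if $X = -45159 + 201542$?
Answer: $-56817087912$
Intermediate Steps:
$X = 156383$
$\left(X + g{\left(-28 \right)}\right) \left(-373366 + 8794\right) = \left(156383 - 537\right) \left(-373366 + 8794\right) = 155846 \left(-364572\right) = -56817087912$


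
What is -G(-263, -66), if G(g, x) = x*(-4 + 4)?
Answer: 0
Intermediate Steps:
G(g, x) = 0 (G(g, x) = x*0 = 0)
-G(-263, -66) = -1*0 = 0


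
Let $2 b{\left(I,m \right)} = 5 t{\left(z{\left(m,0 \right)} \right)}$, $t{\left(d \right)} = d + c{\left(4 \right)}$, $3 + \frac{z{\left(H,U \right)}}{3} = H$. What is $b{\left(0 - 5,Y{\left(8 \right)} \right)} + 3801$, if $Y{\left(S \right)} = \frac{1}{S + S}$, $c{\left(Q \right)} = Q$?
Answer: $\frac{121247}{32} \approx 3789.0$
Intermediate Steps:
$z{\left(H,U \right)} = -9 + 3 H$
$Y{\left(S \right)} = \frac{1}{2 S}$
$t{\left(d \right)} = 4 + d$ ($t{\left(d \right)} = d + 4 = 4 + d$)
$b{\left(I,m \right)} = - \frac{25}{2} + \frac{15 m}{2}$ ($b{\left(I,m \right)} = \frac{5 \left(4 + \left(-9 + 3 m\right)\right)}{2} = \frac{5 \left(-5 + 3 m\right)}{2} = \frac{-25 + 15 m}{2} = - \frac{25}{2} + \frac{15 m}{2}$)
$b{\left(0 - 5,Y{\left(8 \right)} \right)} + 3801 = \left(- \frac{25}{2} + \frac{15 \frac{1}{2 \cdot 8}}{2}\right) + 3801 = \left(- \frac{25}{2} + \frac{15 \cdot \frac{1}{2} \cdot \frac{1}{8}}{2}\right) + 3801 = \left(- \frac{25}{2} + \frac{15}{2} \cdot \frac{1}{16}\right) + 3801 = \left(- \frac{25}{2} + \frac{15}{32}\right) + 3801 = - \frac{385}{32} + 3801 = \frac{121247}{32}$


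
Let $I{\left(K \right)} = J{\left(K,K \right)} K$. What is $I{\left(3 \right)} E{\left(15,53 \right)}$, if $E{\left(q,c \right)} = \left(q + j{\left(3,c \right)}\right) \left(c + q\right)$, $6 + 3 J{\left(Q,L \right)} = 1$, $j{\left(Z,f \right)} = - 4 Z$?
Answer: $-1020$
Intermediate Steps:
$J{\left(Q,L \right)} = - \frac{5}{3}$ ($J{\left(Q,L \right)} = -2 + \frac{1}{3} \cdot 1 = -2 + \frac{1}{3} = - \frac{5}{3}$)
$E{\left(q,c \right)} = \left(-12 + q\right) \left(c + q\right)$ ($E{\left(q,c \right)} = \left(q - 12\right) \left(c + q\right) = \left(-12 + q\right) \left(c + q\right)$)
$I{\left(K \right)} = - \frac{5 K}{3}$
$I{\left(3 \right)} E{\left(15,53 \right)} = \left(- \frac{5}{3}\right) 3 \left(15^{2} - 636 - 180 + 53 \cdot 15\right) = - 5 \left(225 - 636 - 180 + 795\right) = \left(-5\right) 204 = -1020$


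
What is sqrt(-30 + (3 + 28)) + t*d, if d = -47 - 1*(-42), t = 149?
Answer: -744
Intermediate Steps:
d = -5 (d = -47 + 42 = -5)
sqrt(-30 + (3 + 28)) + t*d = sqrt(-30 + (3 + 28)) + 149*(-5) = sqrt(-30 + 31) - 745 = sqrt(1) - 745 = 1 - 745 = -744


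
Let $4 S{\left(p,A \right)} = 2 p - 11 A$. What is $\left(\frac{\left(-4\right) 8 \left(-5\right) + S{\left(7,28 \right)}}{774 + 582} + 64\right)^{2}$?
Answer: $\frac{30185935081}{7354944} \approx 4104.2$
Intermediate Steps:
$S{\left(p,A \right)} = \frac{p}{2} - \frac{11 A}{4}$ ($S{\left(p,A \right)} = \frac{2 p - 11 A}{4} = \frac{- 11 A + 2 p}{4} = \frac{p}{2} - \frac{11 A}{4}$)
$\left(\frac{\left(-4\right) 8 \left(-5\right) + S{\left(7,28 \right)}}{774 + 582} + 64\right)^{2} = \left(\frac{\left(-4\right) 8 \left(-5\right) + \left(\frac{1}{2} \cdot 7 - 77\right)}{774 + 582} + 64\right)^{2} = \left(\frac{\left(-32\right) \left(-5\right) + \left(\frac{7}{2} - 77\right)}{1356} + 64\right)^{2} = \left(\left(160 - \frac{147}{2}\right) \frac{1}{1356} + 64\right)^{2} = \left(\frac{173}{2} \cdot \frac{1}{1356} + 64\right)^{2} = \left(\frac{173}{2712} + 64\right)^{2} = \left(\frac{173741}{2712}\right)^{2} = \frac{30185935081}{7354944}$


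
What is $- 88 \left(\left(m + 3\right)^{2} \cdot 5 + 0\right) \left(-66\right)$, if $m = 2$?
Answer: $726000$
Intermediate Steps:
$- 88 \left(\left(m + 3\right)^{2} \cdot 5 + 0\right) \left(-66\right) = - 88 \left(\left(2 + 3\right)^{2} \cdot 5 + 0\right) \left(-66\right) = - 88 \left(5^{2} \cdot 5 + 0\right) \left(-66\right) = - 88 \left(25 \cdot 5 + 0\right) \left(-66\right) = - 88 \left(125 + 0\right) \left(-66\right) = \left(-88\right) 125 \left(-66\right) = \left(-11000\right) \left(-66\right) = 726000$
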